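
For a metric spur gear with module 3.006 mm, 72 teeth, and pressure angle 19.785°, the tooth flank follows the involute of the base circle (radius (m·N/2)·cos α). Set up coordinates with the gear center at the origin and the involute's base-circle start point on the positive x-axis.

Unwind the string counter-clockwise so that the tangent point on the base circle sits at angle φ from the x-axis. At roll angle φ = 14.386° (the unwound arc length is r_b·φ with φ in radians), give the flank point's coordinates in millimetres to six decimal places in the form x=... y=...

pitch radius r_p = m·N/2 = 3.006·72/2 = 108.216000
base radius r_b = r_p·cos α = 108.216000·cos 19.785° = 101.827947
roll angle φ = 14.386° = 0.25108307 rad
x = r_b·(cos φ + φ·sin φ) = 101.827947·(0.96864390 + 0.25108307·0.24845321) = 104.987290
y = r_b·(sin φ − φ·cos φ) = 101.827947·(0.24845321 − 0.25108307·0.96864390) = 0.533897

x=104.987290 y=0.533897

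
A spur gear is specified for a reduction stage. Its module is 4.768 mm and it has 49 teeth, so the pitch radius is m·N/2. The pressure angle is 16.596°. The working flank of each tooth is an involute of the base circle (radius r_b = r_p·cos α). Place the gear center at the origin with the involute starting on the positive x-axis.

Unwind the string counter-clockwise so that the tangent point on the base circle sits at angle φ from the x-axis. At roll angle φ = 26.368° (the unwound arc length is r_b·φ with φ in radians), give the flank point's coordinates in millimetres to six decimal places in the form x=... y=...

pitch radius r_p = m·N/2 = 4.768·49/2 = 116.816000
base radius r_b = r_p·cos α = 116.816000·cos 16.596° = 111.949739
roll angle φ = 26.368° = 0.46020842 rad
x = r_b·(cos φ + φ·sin φ) = 111.949739·(0.89595995 + 0.46020842·0.44413485) = 123.184405
y = r_b·(sin φ − φ·cos φ) = 111.949739·(0.44413485 − 0.46020842·0.89595995) = 3.560734

x=123.184405 y=3.560734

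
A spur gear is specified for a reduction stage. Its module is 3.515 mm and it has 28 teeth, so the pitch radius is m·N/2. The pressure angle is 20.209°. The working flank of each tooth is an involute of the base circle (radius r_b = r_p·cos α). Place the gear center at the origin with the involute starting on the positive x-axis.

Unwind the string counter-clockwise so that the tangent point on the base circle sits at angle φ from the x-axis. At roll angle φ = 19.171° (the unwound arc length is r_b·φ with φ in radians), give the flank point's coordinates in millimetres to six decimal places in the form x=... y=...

pitch radius r_p = m·N/2 = 3.515·28/2 = 49.210000
base radius r_b = r_p·cos α = 49.210000·cos 20.209° = 46.180572
roll angle φ = 19.171° = 0.33459707 rad
x = r_b·(cos φ + φ·sin φ) = 46.180572·(0.94454270 + 0.33459707·0.32838861) = 48.693745
y = r_b·(sin φ − φ·cos φ) = 46.180572·(0.32838861 − 0.33459707·0.94454270) = 0.570210

x=48.693745 y=0.570210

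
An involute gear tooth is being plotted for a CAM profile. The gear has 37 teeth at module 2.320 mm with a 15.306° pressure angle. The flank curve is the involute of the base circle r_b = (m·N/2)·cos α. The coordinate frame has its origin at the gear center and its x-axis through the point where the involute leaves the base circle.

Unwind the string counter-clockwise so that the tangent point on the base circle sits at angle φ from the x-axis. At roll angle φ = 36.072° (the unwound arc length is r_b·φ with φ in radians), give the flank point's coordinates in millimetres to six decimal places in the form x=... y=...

x=48.806653 y=3.308905

pitch radius r_p = m·N/2 = 2.320·37/2 = 42.920000
base radius r_b = r_p·cos α = 42.920000·cos 15.306° = 41.397618
roll angle φ = 36.072° = 0.62957517 rad
x = r_b·(cos φ + φ·sin φ) = 41.397618·(0.80827772 + 0.62957517·0.58880143) = 48.806653
y = r_b·(sin φ − φ·cos φ) = 41.397618·(0.58880143 − 0.62957517·0.80827772) = 3.308905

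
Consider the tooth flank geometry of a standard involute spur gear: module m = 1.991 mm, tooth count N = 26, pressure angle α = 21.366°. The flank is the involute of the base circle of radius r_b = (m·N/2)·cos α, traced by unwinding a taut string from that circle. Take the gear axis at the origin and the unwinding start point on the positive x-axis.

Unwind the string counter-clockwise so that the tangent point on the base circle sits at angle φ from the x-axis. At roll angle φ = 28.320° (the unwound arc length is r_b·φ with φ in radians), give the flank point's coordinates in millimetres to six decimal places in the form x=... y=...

pitch radius r_p = m·N/2 = 1.991·26/2 = 25.883000
base radius r_b = r_p·cos α = 25.883000·cos 21.366° = 24.104118
roll angle φ = 28.320° = 0.49427724 rad
x = r_b·(cos φ + φ·sin φ) = 24.104118·(0.88031181 + 0.49427724·0.47439552) = 26.871143
y = r_b·(sin φ − φ·cos φ) = 24.104118·(0.47439552 − 0.49427724·0.88031181) = 0.946748

x=26.871143 y=0.946748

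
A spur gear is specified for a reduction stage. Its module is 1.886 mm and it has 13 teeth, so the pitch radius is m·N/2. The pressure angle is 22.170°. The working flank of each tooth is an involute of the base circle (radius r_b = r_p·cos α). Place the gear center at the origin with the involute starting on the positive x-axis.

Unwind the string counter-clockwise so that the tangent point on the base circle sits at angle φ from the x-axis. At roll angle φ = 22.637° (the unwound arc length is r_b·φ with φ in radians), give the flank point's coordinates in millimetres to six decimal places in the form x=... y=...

pitch radius r_p = m·N/2 = 1.886·13/2 = 12.259000
base radius r_b = r_p·cos α = 12.259000·cos 22.170° = 11.352671
roll angle φ = 22.637° = 0.39509018 rad
x = r_b·(cos φ + φ·sin φ) = 11.352671·(0.92296186 + 0.39509018·0.38489143) = 12.204447
y = r_b·(sin φ − φ·cos φ) = 11.352671·(0.38489143 − 0.39509018·0.92296186) = 0.229758

x=12.204447 y=0.229758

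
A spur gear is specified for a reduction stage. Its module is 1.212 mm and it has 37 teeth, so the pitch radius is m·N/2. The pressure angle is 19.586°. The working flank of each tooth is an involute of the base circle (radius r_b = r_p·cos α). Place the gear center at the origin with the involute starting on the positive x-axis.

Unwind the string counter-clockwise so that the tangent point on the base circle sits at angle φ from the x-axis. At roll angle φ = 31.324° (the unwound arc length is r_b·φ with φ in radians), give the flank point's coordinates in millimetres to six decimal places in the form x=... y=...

x=24.049600 y=1.116595

pitch radius r_p = m·N/2 = 1.212·37/2 = 22.422000
base radius r_b = r_p·cos α = 22.422000·cos 19.586° = 21.124649
roll angle φ = 31.324° = 0.54670693 rad
x = r_b·(cos φ + φ·sin φ) = 21.124649·(0.85424114 + 0.54670693·0.51987698) = 24.049600
y = r_b·(sin φ − φ·cos φ) = 21.124649·(0.51987698 − 0.54670693·0.85424114) = 1.116595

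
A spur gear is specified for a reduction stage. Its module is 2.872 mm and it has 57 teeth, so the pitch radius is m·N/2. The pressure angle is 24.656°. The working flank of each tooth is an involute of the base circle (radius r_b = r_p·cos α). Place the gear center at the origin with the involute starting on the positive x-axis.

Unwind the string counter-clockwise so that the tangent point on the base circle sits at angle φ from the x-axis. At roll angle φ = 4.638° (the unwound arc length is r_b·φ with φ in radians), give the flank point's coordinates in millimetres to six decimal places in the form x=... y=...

pitch radius r_p = m·N/2 = 2.872·57/2 = 81.852000
base radius r_b = r_p·cos α = 81.852000·cos 24.656° = 74.389456
roll angle φ = 4.638° = 0.08094837 rad
x = r_b·(cos φ + φ·sin φ) = 74.389456·(0.99672547 + 0.08094837·0.08086000) = 74.632780
y = r_b·(sin φ − φ·cos φ) = 74.389456·(0.08086000 − 0.08094837·0.99672547) = 0.013144

x=74.632780 y=0.013144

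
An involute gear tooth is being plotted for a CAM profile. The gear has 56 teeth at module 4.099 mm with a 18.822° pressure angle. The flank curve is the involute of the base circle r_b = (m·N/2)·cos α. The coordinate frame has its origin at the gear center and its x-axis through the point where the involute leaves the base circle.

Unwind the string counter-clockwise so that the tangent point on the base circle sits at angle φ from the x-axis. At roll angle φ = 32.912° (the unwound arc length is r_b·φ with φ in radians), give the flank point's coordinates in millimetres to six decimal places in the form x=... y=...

x=125.105676 y=6.639627

pitch radius r_p = m·N/2 = 4.099·56/2 = 114.772000
base radius r_b = r_p·cos α = 114.772000·cos 18.822° = 108.634619
roll angle φ = 32.912° = 0.57442276 rad
x = r_b·(cos φ + φ·sin φ) = 108.634619·(0.83950608 + 0.57442276·0.54335029) = 125.105676
y = r_b·(sin φ − φ·cos φ) = 108.634619·(0.54335029 − 0.57442276·0.83950608) = 6.639627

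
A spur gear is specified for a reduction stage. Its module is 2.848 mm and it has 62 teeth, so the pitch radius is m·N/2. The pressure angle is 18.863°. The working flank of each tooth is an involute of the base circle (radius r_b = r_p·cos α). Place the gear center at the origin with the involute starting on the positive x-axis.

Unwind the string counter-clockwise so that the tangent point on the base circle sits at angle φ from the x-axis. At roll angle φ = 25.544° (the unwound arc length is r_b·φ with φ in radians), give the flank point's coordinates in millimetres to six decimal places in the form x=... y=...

pitch radius r_p = m·N/2 = 2.848·62/2 = 88.288000
base radius r_b = r_p·cos α = 88.288000·cos 18.863° = 83.546435
roll angle φ = 25.544° = 0.44582690 rad
x = r_b·(cos φ + φ·sin φ) = 83.546435·(0.90225441 + 0.44582690·0.43120411) = 91.441305
y = r_b·(sin φ − φ·cos φ) = 83.546435·(0.43120411 − 0.44582690·0.90225441) = 2.419072

x=91.441305 y=2.419072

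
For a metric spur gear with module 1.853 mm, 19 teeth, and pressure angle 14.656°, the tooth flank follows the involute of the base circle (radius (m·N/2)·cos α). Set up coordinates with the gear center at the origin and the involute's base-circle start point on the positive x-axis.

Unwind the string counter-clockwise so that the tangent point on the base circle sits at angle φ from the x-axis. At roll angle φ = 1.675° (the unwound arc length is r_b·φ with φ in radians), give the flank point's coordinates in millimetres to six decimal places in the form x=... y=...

pitch radius r_p = m·N/2 = 1.853·19/2 = 17.603500
base radius r_b = r_p·cos α = 17.603500·cos 14.656° = 17.030723
roll angle φ = 1.675° = 0.02923426 rad
x = r_b·(cos φ + φ·sin φ) = 17.030723·(0.99957271 + 0.02923426·0.02923010) = 17.037999
y = r_b·(sin φ − φ·cos φ) = 17.030723·(0.02923010 − 0.02923426·0.99957271) = 0.000142

x=17.037999 y=0.000142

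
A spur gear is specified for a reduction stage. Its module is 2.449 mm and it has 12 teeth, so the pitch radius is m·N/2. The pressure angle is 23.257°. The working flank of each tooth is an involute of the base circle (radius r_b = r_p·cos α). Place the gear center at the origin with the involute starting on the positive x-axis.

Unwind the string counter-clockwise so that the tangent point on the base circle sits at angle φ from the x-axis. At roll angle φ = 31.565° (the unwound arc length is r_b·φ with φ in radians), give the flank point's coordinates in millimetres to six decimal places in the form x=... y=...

pitch radius r_p = m·N/2 = 2.449·12/2 = 14.694000
base radius r_b = r_p·cos α = 14.694000·cos 23.257° = 13.500009
roll angle φ = 31.565° = 0.55091318 rad
x = r_b·(cos φ + φ·sin φ) = 13.500009·(0.85204686 + 0.55091318·0.52346552) = 15.395828
y = r_b·(sin φ − φ·cos φ) = 13.500009·(0.52346552 − 0.55091318·0.85204686) = 0.729833

x=15.395828 y=0.729833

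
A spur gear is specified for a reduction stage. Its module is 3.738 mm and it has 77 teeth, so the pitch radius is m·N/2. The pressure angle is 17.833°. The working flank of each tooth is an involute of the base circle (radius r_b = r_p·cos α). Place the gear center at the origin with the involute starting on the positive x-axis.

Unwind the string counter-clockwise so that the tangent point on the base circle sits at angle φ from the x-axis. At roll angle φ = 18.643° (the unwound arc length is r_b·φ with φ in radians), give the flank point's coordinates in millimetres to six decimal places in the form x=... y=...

x=144.059844 y=1.556571

pitch radius r_p = m·N/2 = 3.738·77/2 = 143.913000
base radius r_b = r_p·cos α = 143.913000·cos 17.833° = 136.998436
roll angle φ = 18.643° = 0.32538173 rad
x = r_b·(cos φ + φ·sin φ) = 136.998436·(0.94752877 + 0.32538173·0.31967051) = 144.059844
y = r_b·(sin φ − φ·cos φ) = 136.998436·(0.31967051 − 0.32538173·0.94752877) = 1.556571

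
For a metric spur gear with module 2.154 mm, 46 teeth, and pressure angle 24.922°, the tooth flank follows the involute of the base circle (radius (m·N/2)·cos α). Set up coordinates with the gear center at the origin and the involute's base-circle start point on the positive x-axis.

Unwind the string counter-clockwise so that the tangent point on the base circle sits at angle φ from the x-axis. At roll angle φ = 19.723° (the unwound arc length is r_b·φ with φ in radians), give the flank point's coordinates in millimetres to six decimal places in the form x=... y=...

x=47.512344 y=0.603670

pitch radius r_p = m·N/2 = 2.154·46/2 = 49.542000
base radius r_b = r_p·cos α = 49.542000·cos 24.922° = 44.928762
roll angle φ = 19.723° = 0.34423129 rad
x = r_b·(cos φ + φ·sin φ) = 44.928762·(0.94133515 + 0.34423129·0.33747316) = 47.512344
y = r_b·(sin φ − φ·cos φ) = 44.928762·(0.33747316 − 0.34423129·0.94133515) = 0.603670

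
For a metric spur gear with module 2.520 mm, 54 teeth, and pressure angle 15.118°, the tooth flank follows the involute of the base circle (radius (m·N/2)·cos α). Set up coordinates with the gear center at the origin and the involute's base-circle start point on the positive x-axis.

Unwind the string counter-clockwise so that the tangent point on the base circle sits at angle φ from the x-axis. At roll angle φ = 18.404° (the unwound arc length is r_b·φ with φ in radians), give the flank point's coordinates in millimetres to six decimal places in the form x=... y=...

x=68.986852 y=0.718170

pitch radius r_p = m·N/2 = 2.520·54/2 = 68.040000
base radius r_b = r_p·cos α = 68.040000·cos 15.118° = 65.685186
roll angle φ = 18.404° = 0.32121040 rad
x = r_b·(cos φ + φ·sin φ) = 65.685186·(0.94885397 + 0.32121040·0.31571528) = 68.986852
y = r_b·(sin φ − φ·cos φ) = 65.685186·(0.31571528 − 0.32121040·0.94885397) = 0.718170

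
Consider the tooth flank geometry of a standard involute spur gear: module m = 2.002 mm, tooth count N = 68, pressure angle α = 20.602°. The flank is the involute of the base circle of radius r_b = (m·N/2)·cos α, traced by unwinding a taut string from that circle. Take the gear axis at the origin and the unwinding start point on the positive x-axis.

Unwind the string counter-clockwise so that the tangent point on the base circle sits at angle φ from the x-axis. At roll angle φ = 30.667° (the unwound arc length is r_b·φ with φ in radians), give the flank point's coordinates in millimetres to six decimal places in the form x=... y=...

pitch radius r_p = m·N/2 = 2.002·68/2 = 68.068000
base radius r_b = r_p·cos α = 68.068000·cos 20.602° = 63.714864
roll angle φ = 30.667° = 0.53524012 rad
x = r_b·(cos φ + φ·sin φ) = 63.714864·(0.86014618 + 0.53524012·0.51004759) = 72.198124
y = r_b·(sin φ − φ·cos φ) = 63.714864·(0.51004759 − 0.53524012·0.86014618) = 3.164262

x=72.198124 y=3.164262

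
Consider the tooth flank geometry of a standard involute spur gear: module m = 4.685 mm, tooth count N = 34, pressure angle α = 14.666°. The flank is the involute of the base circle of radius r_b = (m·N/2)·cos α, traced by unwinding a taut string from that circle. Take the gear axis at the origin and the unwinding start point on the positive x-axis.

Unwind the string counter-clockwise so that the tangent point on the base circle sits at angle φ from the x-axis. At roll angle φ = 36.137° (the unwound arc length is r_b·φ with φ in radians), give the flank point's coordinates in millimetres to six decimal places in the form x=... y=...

pitch radius r_p = m·N/2 = 4.685·34/2 = 79.645000
base radius r_b = r_p·cos α = 79.645000·cos 14.666° = 77.050020
roll angle φ = 36.137° = 0.63070963 rad
x = r_b·(cos φ + φ·sin φ) = 77.050020·(0.80760923 + 0.63070963·0.58971801) = 90.884355
y = r_b·(sin φ − φ·cos φ) = 77.050020·(0.58971801 − 0.63070963·0.80760923) = 6.191053

x=90.884355 y=6.191053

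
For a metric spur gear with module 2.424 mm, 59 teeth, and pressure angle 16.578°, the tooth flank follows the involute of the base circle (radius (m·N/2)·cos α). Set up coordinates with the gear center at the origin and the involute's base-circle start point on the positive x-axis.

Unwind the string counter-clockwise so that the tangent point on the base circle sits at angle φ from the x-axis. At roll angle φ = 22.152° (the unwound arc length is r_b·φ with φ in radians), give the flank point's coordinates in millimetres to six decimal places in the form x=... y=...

pitch radius r_p = m·N/2 = 2.424·59/2 = 71.508000
base radius r_b = r_p·cos α = 71.508000·cos 16.578° = 68.535570
roll angle φ = 22.152° = 0.38662534 rad
x = r_b·(cos φ + φ·sin φ) = 68.535570·(0.92618680 + 0.38662534·0.37706500) = 73.468053
y = r_b·(sin φ − φ·cos φ) = 68.535570·(0.37706500 − 0.38662534·0.92618680) = 1.300649

x=73.468053 y=1.300649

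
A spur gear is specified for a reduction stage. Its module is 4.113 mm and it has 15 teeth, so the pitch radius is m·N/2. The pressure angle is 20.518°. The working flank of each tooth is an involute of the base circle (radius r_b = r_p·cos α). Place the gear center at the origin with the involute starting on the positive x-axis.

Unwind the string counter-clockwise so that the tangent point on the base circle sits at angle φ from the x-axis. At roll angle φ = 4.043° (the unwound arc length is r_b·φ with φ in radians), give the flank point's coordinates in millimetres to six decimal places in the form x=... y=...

x=28.962437 y=0.003382

pitch radius r_p = m·N/2 = 4.113·15/2 = 30.847500
base radius r_b = r_p·cos α = 30.847500·cos 20.518° = 28.890600
roll angle φ = 4.043° = 0.07056366 rad
x = r_b·(cos φ + φ·sin φ) = 28.890600·(0.99751142 + 0.07056366·0.07050512) = 28.962437
y = r_b·(sin φ − φ·cos φ) = 28.890600·(0.07050512 − 0.07056366·0.99751142) = 0.003382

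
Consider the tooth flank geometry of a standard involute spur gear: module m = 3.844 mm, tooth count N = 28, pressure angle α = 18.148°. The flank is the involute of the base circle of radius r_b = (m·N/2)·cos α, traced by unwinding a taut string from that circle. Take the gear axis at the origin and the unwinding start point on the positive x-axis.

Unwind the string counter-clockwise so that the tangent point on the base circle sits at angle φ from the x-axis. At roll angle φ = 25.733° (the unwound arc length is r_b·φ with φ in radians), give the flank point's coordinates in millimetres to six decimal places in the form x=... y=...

pitch radius r_p = m·N/2 = 3.844·28/2 = 53.816000
base radius r_b = r_p·cos α = 53.816000·cos 18.148° = 51.138930
roll angle φ = 25.733° = 0.44912558 rad
x = r_b·(cos φ + φ·sin φ) = 51.138930·(0.90082710 + 0.44912558·0.43417800) = 56.039448
y = r_b·(sin φ − φ·cos φ) = 51.138930·(0.43417800 − 0.44912558·0.90082710) = 1.513380

x=56.039448 y=1.513380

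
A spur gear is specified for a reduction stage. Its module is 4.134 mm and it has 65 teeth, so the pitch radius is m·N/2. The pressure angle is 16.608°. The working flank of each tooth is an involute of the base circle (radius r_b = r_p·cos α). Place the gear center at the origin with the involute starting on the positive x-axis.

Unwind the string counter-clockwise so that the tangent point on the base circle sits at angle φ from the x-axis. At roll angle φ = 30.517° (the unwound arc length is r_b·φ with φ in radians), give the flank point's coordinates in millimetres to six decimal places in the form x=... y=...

pitch radius r_p = m·N/2 = 4.134·65/2 = 134.355000
base radius r_b = r_p·cos α = 134.355000·cos 16.608° = 128.750069
roll angle φ = 30.517° = 0.53262213 rad
x = r_b·(cos φ + φ·sin φ) = 128.750069·(0.86147853 + 0.53262213·0.50779399) = 145.737462
y = r_b·(sin φ − φ·cos φ) = 128.750069·(0.50779399 − 0.53262213·0.86147853) = 6.302504

x=145.737462 y=6.302504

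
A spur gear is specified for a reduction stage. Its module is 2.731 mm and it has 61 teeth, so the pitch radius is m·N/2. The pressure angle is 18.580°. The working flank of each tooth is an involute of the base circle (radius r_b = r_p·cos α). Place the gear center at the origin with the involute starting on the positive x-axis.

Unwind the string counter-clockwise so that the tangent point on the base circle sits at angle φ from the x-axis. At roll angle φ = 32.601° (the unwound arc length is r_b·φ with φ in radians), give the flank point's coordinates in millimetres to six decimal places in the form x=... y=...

x=90.718996 y=4.693018

pitch radius r_p = m·N/2 = 2.731·61/2 = 83.295500
base radius r_b = r_p·cos α = 83.295500·cos 18.580° = 78.954113
roll angle φ = 32.601° = 0.56899479 rad
x = r_b·(cos φ + φ·sin φ) = 78.954113·(0.84244299 + 0.56899479·0.53878549) = 90.718996
y = r_b·(sin φ − φ·cos φ) = 78.954113·(0.53878549 − 0.56899479·0.84244299) = 4.693018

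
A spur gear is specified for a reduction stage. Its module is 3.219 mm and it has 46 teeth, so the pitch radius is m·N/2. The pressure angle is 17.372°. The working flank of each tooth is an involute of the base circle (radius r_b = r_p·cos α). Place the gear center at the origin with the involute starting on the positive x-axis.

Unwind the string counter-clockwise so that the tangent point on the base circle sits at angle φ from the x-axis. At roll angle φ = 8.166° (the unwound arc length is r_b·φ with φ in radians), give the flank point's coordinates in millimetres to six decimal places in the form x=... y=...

x=71.373918 y=0.068050

pitch radius r_p = m·N/2 = 3.219·46/2 = 74.037000
base radius r_b = r_p·cos α = 74.037000·cos 17.372° = 70.659902
roll angle φ = 8.166° = 0.14252359 rad
x = r_b·(cos φ + φ·sin φ) = 70.659902·(0.98986069 + 0.14252359·0.14204156) = 71.373918
y = r_b·(sin φ − φ·cos φ) = 70.659902·(0.14204156 − 0.14252359·0.98986069) = 0.068050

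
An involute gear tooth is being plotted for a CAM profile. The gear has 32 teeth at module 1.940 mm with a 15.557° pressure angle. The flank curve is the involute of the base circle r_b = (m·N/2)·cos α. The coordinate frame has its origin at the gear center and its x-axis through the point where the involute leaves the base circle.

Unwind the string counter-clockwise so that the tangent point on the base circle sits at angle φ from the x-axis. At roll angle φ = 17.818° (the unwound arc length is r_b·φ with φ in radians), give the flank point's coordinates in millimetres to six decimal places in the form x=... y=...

x=31.314005 y=0.296889

pitch radius r_p = m·N/2 = 1.940·32/2 = 31.040000
base radius r_b = r_p·cos α = 31.040000·cos 15.557° = 29.902822
roll angle φ = 17.818° = 0.31098277 rad
x = r_b·(cos φ + φ·sin φ) = 29.902822·(0.95203331 + 0.31098277·0.30599441) = 31.314005
y = r_b·(sin φ − φ·cos φ) = 29.902822·(0.30599441 − 0.31098277·0.95203331) = 0.296889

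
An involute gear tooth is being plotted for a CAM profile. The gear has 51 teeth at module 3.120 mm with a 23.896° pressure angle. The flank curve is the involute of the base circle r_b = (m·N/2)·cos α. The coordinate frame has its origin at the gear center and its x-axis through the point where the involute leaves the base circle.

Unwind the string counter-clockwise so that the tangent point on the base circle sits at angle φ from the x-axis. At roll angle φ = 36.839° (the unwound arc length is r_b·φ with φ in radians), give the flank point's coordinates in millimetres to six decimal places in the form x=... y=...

x=86.257123 y=6.182275

pitch radius r_p = m·N/2 = 3.120·51/2 = 79.560000
base radius r_b = r_p·cos α = 79.560000·cos 23.896° = 72.740295
roll angle φ = 36.839° = 0.64296184 rad
x = r_b·(cos φ + φ·sin φ) = 72.740295·(0.80032344 + 0.64296184·0.59956850) = 86.257123
y = r_b·(sin φ − φ·cos φ) = 72.740295·(0.59956850 − 0.64296184·0.80032344) = 6.182275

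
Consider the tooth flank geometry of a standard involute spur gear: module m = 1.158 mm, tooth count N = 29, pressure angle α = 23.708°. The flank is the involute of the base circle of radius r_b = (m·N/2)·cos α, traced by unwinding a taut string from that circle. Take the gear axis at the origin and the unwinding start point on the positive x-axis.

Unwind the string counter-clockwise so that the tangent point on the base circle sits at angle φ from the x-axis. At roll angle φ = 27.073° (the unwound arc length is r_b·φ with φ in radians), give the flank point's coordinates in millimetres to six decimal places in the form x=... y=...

x=16.995592 y=0.528662

pitch radius r_p = m·N/2 = 1.158·29/2 = 16.791000
base radius r_b = r_p·cos α = 16.791000·cos 23.708° = 15.373948
roll angle φ = 27.073° = 0.47251299 rad
x = r_b·(cos φ + φ·sin φ) = 15.373948·(0.89042738 + 0.47251299·0.45512535) = 16.995592
y = r_b·(sin φ − φ·cos φ) = 15.373948·(0.45512535 − 0.47251299·0.89042738) = 0.528662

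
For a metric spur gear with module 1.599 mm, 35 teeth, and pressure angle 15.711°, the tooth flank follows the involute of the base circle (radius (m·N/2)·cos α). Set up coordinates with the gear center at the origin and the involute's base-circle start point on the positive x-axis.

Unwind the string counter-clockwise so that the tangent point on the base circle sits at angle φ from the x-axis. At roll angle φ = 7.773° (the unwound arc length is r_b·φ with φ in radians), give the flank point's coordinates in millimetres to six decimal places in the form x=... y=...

x=27.183814 y=0.022378

pitch radius r_p = m·N/2 = 1.599·35/2 = 27.982500
base radius r_b = r_p·cos α = 27.982500·cos 15.711° = 26.937068
roll angle φ = 7.773° = 0.13566444 rad
x = r_b·(cos φ + φ·sin φ) = 26.937068·(0.99081168 + 0.13566444·0.13524868) = 27.183814
y = r_b·(sin φ − φ·cos φ) = 26.937068·(0.13524868 − 0.13566444·0.99081168) = 0.022378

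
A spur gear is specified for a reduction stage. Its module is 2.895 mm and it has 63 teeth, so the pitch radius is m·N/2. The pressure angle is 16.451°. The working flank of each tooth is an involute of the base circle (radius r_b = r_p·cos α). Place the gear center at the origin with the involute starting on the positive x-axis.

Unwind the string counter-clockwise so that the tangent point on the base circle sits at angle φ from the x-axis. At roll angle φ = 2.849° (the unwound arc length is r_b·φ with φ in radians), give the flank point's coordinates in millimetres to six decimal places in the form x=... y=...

pitch radius r_p = m·N/2 = 2.895·63/2 = 91.192500
base radius r_b = r_p·cos α = 91.192500·cos 16.451° = 87.459287
roll angle φ = 2.849° = 0.04972443 rad
x = r_b·(cos φ + φ·sin φ) = 87.459287·(0.99876400 + 0.04972443·0.04970394) = 87.567342
y = r_b·(sin φ − φ·cos φ) = 87.459287·(0.04970394 − 0.04972443·0.99876400) = 0.003583

x=87.567342 y=0.003583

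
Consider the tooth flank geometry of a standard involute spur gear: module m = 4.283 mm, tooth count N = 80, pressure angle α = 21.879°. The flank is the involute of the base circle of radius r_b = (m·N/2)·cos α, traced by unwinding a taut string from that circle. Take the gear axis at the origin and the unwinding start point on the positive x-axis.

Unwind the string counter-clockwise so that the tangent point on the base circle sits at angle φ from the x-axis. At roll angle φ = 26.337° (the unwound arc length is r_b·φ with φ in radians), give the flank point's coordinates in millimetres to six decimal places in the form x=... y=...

pitch radius r_p = m·N/2 = 4.283·80/2 = 171.320000
base radius r_b = r_p·cos α = 171.320000·cos 21.879° = 158.980317
roll angle φ = 26.337° = 0.45966737 rad
x = r_b·(cos φ + φ·sin φ) = 158.980317·(0.89620012 + 0.45966737·0.44365002) = 174.899264
y = r_b·(sin φ − φ·cos φ) = 158.980317·(0.44365002 − 0.45966737·0.89620012) = 5.039052

x=174.899264 y=5.039052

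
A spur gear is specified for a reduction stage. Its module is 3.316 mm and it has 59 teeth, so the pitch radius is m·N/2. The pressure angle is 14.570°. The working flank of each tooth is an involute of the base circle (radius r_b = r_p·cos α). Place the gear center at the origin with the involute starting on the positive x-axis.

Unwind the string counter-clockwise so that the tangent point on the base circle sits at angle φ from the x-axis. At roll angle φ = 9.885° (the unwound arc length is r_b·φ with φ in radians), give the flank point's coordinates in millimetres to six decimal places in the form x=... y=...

pitch radius r_p = m·N/2 = 3.316·59/2 = 97.822000
base radius r_b = r_p·cos α = 97.822000·cos 14.570° = 94.676144
roll angle φ = 9.885° = 0.17252580 rad
x = r_b·(cos φ + φ·sin φ) = 94.676144·(0.98515430 + 0.17252580·0.17167119) = 96.074702
y = r_b·(sin φ − φ·cos φ) = 94.676144·(0.17167119 − 0.17252580·0.98515430) = 0.161580

x=96.074702 y=0.161580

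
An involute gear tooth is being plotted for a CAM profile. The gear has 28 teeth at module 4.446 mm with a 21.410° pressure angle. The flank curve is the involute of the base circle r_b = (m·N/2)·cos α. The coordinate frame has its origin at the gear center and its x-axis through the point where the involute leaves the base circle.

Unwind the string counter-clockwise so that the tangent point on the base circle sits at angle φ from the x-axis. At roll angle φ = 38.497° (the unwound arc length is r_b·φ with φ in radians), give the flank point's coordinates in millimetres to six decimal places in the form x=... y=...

x=69.589428 y=5.598874

pitch radius r_p = m·N/2 = 4.446·28/2 = 62.244000
base radius r_b = r_p·cos α = 62.244000·cos 21.410° = 57.948673
roll angle φ = 38.497° = 0.67189940 rad
x = r_b·(cos φ + φ·sin φ) = 57.948673·(0.78264075 + 0.67189940·0.62247366) = 69.589428
y = r_b·(sin φ − φ·cos φ) = 57.948673·(0.62247366 − 0.67189940·0.78264075) = 5.598874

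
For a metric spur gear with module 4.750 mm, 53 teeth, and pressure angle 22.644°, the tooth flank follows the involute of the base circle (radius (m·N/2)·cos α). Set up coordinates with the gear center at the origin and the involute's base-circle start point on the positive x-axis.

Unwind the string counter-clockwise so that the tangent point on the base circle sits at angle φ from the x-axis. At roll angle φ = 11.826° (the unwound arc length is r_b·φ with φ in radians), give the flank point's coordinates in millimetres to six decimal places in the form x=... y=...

x=118.620191 y=0.339058

pitch radius r_p = m·N/2 = 4.750·53/2 = 125.875000
base radius r_b = r_p·cos α = 125.875000·cos 22.644° = 116.171904
roll angle φ = 11.826° = 0.20640264 rad
x = r_b·(cos φ + φ·sin φ) = 116.171904·(0.97877449 + 0.20640264·0.20494023) = 118.620191
y = r_b·(sin φ − φ·cos φ) = 116.171904·(0.20494023 − 0.20640264·0.97877449) = 0.339058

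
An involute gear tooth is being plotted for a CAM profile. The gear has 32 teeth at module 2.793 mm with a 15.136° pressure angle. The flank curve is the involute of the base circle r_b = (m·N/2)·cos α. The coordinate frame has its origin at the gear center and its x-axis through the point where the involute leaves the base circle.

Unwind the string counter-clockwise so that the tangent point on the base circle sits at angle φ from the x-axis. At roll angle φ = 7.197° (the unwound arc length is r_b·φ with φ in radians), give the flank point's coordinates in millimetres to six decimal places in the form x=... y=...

pitch radius r_p = m·N/2 = 2.793·32/2 = 44.688000
base radius r_b = r_p·cos α = 44.688000·cos 15.136° = 43.137718
roll angle φ = 7.197° = 0.12561135 rad
x = r_b·(cos φ + φ·sin φ) = 43.137718·(0.99212126 + 0.12561135·0.12528129) = 43.476695
y = r_b·(sin φ − φ·cos φ) = 43.137718·(0.12528129 − 0.12561135·0.99212126) = 0.028454

x=43.476695 y=0.028454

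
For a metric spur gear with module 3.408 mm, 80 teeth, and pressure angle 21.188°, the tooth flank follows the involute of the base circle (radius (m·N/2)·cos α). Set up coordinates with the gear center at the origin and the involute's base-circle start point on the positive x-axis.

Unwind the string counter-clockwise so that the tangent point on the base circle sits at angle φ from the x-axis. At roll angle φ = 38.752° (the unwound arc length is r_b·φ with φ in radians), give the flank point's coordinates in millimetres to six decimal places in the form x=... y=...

pitch radius r_p = m·N/2 = 3.408·80/2 = 136.320000
base radius r_b = r_p·cos α = 136.320000·cos 21.188° = 127.104702
roll angle φ = 38.752° = 0.67634999 rad
x = r_b·(cos φ + φ·sin φ) = 127.104702·(0.77986263 + 0.67634999·0.62595069) = 152.935477
y = r_b·(sin φ − φ·cos φ) = 127.104702·(0.62595069 − 0.67634999·0.77986263) = 12.518620

x=152.935477 y=12.518620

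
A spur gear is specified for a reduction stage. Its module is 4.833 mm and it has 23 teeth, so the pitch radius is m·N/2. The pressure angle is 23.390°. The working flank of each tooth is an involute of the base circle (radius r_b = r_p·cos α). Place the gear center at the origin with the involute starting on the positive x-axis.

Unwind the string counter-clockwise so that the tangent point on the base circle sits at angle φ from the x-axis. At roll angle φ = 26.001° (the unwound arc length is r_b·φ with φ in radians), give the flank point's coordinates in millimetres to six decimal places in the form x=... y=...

pitch radius r_p = m·N/2 = 4.833·23/2 = 55.579500
base radius r_b = r_p·cos α = 55.579500·cos 23.390° = 51.012195
roll angle φ = 26.001° = 0.45380306 rad
x = r_b·(cos φ + φ·sin φ) = 51.012195·(0.89878640 + 0.45380306·0.43838683) = 55.997498
y = r_b·(sin φ − φ·cos φ) = 51.012195·(0.43838683 − 0.45380306·0.89878640) = 1.556628

x=55.997498 y=1.556628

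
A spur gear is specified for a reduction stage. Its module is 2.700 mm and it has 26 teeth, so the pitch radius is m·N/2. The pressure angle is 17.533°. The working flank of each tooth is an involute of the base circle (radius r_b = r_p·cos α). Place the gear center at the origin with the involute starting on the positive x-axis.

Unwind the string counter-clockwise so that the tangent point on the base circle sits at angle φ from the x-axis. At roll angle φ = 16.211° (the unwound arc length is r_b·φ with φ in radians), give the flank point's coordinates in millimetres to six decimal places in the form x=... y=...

pitch radius r_p = m·N/2 = 2.700·26/2 = 35.100000
base radius r_b = r_p·cos α = 35.100000·cos 17.533° = 33.469380
roll angle φ = 16.211° = 0.28293533 rad
x = r_b·(cos φ + φ·sin φ) = 33.469380·(0.96024011 + 0.28293533·0.27917546) = 34.782341
y = r_b·(sin φ − φ·cos φ) = 33.469380·(0.27917546 − 0.28293533·0.96024011) = 0.250673

x=34.782341 y=0.250673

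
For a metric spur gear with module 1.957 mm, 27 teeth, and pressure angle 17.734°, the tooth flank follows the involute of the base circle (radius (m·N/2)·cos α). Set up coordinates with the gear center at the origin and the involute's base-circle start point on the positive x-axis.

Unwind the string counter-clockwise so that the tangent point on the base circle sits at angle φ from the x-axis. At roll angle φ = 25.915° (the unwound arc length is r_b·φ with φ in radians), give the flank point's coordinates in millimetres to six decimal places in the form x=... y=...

x=27.607909 y=0.760387

pitch radius r_p = m·N/2 = 1.957·27/2 = 26.419500
base radius r_b = r_p·cos α = 26.419500·cos 17.734° = 25.164069
roll angle φ = 25.915° = 0.45230208 rad
x = r_b·(cos φ + φ·sin φ) = 25.164069·(0.89944339 + 0.45230208·0.43703728) = 27.607909
y = r_b·(sin φ − φ·cos φ) = 25.164069·(0.43703728 − 0.45230208·0.89944339) = 0.760387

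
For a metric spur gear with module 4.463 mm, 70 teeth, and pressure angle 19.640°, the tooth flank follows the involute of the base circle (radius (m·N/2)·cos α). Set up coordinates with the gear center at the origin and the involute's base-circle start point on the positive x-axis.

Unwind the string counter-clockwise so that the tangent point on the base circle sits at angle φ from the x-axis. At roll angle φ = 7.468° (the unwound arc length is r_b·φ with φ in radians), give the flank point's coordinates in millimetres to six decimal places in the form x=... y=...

x=148.361841 y=0.108405

pitch radius r_p = m·N/2 = 4.463·70/2 = 156.205000
base radius r_b = r_p·cos α = 156.205000·cos 19.640° = 147.117467
roll angle φ = 7.468° = 0.13034119 rad
x = r_b·(cos φ + φ·sin φ) = 147.117467·(0.99151761 + 0.13034119·0.12997244) = 148.361841
y = r_b·(sin φ − φ·cos φ) = 147.117467·(0.12997244 − 0.13034119·0.99151761) = 0.108405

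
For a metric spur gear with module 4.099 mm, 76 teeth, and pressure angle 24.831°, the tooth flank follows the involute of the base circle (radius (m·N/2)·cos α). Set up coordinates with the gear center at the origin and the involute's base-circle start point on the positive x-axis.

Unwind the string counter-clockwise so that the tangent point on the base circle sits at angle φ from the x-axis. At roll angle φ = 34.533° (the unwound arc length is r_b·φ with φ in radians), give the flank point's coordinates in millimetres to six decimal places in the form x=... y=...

pitch radius r_p = m·N/2 = 4.099·76/2 = 155.762000
base radius r_b = r_p·cos α = 155.762000·cos 24.831° = 141.361865
roll angle φ = 34.533° = 0.60271455 rad
x = r_b·(cos φ + φ·sin φ) = 141.361865·(0.82379983 + 0.60271455·0.56688081) = 164.752608
y = r_b·(sin φ − φ·cos φ) = 141.361865·(0.56688081 − 0.60271455·0.82379983) = 9.946880

x=164.752608 y=9.946880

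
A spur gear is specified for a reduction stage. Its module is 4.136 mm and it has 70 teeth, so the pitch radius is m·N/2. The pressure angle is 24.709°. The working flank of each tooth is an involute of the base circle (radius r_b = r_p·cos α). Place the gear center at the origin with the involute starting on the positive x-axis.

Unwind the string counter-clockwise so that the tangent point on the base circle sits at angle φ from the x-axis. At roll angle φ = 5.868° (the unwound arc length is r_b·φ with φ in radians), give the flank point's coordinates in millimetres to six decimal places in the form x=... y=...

pitch radius r_p = m·N/2 = 4.136·70/2 = 144.760000
base radius r_b = r_p·cos α = 144.760000·cos 24.709° = 131.506140
roll angle φ = 5.868° = 0.10241592 rad
x = r_b·(cos φ + φ·sin φ) = 131.506140·(0.99476007 + 0.10241592·0.10223697) = 132.194018
y = r_b·(sin φ − φ·cos φ) = 131.506140·(0.10223697 − 0.10241592·0.99476007) = 0.047040

x=132.194018 y=0.047040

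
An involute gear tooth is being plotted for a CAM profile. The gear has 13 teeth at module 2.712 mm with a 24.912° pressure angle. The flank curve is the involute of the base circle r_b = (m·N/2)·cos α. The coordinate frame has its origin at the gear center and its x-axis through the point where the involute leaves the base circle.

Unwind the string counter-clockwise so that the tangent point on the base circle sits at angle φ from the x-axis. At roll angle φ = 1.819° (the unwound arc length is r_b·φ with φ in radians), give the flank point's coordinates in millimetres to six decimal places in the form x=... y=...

x=15.995872 y=0.000171

pitch radius r_p = m·N/2 = 2.712·13/2 = 17.628000
base radius r_b = r_p·cos α = 17.628000·cos 24.912° = 15.987817
roll angle φ = 1.819° = 0.03174754 rad
x = r_b·(cos φ + φ·sin φ) = 15.987817·(0.99949609 + 0.03174754·0.03174221) = 15.995872
y = r_b·(sin φ − φ·cos φ) = 15.987817·(0.03174221 − 0.03174754·0.99949609) = 0.000171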